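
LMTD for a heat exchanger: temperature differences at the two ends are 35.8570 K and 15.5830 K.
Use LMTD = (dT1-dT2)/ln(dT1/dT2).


dT1/dT2 = 2.3010
ln(dT1/dT2) = 0.8334
LMTD = 20.2740 / 0.8334 = 24.3281 K

24.3281 K


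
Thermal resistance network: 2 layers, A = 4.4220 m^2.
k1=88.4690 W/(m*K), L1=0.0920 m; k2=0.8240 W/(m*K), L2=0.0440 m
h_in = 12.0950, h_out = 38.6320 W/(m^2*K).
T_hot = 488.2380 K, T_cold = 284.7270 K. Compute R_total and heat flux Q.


R_conv_in = 1/(12.0950*4.4220) = 0.0187
R_1 = 0.0920/(88.4690*4.4220) = 0.0002
R_2 = 0.0440/(0.8240*4.4220) = 0.0121
R_conv_out = 1/(38.6320*4.4220) = 0.0059
R_total = 0.0369 K/W
Q = 203.5110 / 0.0369 = 5520.9471 W

R_total = 0.0369 K/W, Q = 5520.9471 W


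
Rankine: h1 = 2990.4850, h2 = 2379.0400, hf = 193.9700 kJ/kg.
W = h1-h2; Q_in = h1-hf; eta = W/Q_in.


W = 611.4450 kJ/kg
Q_in = 2796.5150 kJ/kg
eta = 0.2186 = 21.8645%

eta = 21.8645%


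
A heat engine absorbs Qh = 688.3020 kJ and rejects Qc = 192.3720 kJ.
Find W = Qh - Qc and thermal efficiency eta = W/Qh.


W = 688.3020 - 192.3720 = 495.9300 kJ
eta = 495.9300 / 688.3020 = 0.7205 = 72.0512%

W = 495.9300 kJ, eta = 72.0512%


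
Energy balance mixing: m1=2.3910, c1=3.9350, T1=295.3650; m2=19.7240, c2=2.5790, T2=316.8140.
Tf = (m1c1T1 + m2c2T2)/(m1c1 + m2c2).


num = 18894.7234
den = 60.2768
Tf = 313.4660 K

313.4660 K


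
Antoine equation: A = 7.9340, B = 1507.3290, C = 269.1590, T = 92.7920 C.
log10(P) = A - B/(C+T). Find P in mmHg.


C+T = 361.9510
B/(C+T) = 4.1645
log10(P) = 7.9340 - 4.1645 = 3.7695
P = 10^3.7695 = 5882.2576 mmHg

5882.2576 mmHg


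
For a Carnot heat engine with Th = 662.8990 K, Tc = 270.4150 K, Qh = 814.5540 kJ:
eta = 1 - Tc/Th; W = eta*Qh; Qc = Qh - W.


eta = 1 - 270.4150/662.8990 = 0.5921
W = 0.5921 * 814.5540 = 482.2747 kJ
Qc = 814.5540 - 482.2747 = 332.2793 kJ

eta = 59.2072%, W = 482.2747 kJ, Qc = 332.2793 kJ


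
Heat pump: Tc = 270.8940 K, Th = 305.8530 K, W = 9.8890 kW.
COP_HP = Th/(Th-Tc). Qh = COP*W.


COP = 305.8530 / 34.9590 = 8.7489
Qh = 8.7489 * 9.8890 = 86.5179 kW

COP = 8.7489, Qh = 86.5179 kW


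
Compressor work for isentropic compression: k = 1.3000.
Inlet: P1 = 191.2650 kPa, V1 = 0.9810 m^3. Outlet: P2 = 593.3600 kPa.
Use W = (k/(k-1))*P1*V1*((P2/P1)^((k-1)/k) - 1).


(k-1)/k = 0.2308
(P2/P1)^exp = 1.2986
W = 4.3333 * 191.2650 * 0.9810 * (1.2986 - 1) = 242.7573 kJ

242.7573 kJ


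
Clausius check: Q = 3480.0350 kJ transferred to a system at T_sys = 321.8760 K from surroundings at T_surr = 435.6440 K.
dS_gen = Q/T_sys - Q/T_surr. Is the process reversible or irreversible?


dS_sys = 3480.0350/321.8760 = 10.8117 kJ/K
dS_surr = -3480.0350/435.6440 = -7.9883 kJ/K
dS_gen = 10.8117 - 7.9883 = 2.8235 kJ/K (irreversible)

dS_gen = 2.8235 kJ/K, irreversible


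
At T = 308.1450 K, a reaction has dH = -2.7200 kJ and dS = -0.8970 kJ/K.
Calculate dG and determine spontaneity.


T*dS = 308.1450 * -0.8970 = -276.4061 kJ
dG = -2.7200 + 276.4061 = 273.6861 kJ (non-spontaneous)

dG = 273.6861 kJ, non-spontaneous


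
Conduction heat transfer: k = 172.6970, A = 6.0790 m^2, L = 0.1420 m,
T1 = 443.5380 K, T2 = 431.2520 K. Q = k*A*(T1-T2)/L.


dT = 12.2860 K
Q = 172.6970 * 6.0790 * 12.2860 / 0.1420 = 90832.0474 W

90832.0474 W


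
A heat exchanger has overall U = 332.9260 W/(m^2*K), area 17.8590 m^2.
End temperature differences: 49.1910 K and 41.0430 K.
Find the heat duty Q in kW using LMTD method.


LMTD = 44.9941 K
Q = 332.9260 * 17.8590 * 44.9941 = 267522.6051 W = 267.5226 kW

267.5226 kW


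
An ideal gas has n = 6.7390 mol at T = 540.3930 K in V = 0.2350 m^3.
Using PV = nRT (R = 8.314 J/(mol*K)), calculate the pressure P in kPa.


P = nRT/V = 6.7390 * 8.314 * 540.3930 / 0.2350
= 30277.1639 / 0.2350 = 128838.9952 Pa = 128.8390 kPa

128.8390 kPa


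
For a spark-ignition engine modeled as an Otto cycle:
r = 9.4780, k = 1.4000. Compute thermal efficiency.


r^(k-1) = 2.4586
eta = 1 - 1/2.4586 = 0.5933 = 59.3263%

59.3263%


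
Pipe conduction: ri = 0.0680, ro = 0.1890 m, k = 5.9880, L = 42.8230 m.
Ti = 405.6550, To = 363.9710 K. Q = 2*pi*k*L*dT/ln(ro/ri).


dT = 41.6840 K
ln(ro/ri) = 1.0222
Q = 2*pi*5.9880*42.8230*41.6840 / 1.0222 = 65698.5158 W

65698.5158 W


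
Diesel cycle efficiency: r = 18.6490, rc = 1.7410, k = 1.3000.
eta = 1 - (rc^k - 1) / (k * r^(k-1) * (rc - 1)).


r^(k-1) = 2.4055
rc^k = 2.0561
eta = 0.5442 = 54.4241%

54.4241%


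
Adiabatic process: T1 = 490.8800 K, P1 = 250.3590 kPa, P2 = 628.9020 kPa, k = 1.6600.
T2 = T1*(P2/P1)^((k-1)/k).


(k-1)/k = 0.3976
(P2/P1)^exp = 1.4423
T2 = 490.8800 * 1.4423 = 707.9773 K

707.9773 K


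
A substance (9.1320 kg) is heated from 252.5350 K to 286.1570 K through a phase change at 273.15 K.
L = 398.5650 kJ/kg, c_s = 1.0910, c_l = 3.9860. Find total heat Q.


Q1 (sensible, solid) = 9.1320 * 1.0910 * 20.6150 = 205.3875 kJ
Q2 (latent) = 9.1320 * 398.5650 = 3639.6956 kJ
Q3 (sensible, liquid) = 9.1320 * 3.9860 * 13.0070 = 473.4568 kJ
Q_total = 4318.5398 kJ

4318.5398 kJ


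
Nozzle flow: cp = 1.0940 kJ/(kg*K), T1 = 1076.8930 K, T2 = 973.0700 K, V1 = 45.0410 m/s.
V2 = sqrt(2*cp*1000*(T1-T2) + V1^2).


dT = 103.8230 K
2*cp*1000*dT = 227164.7240
V1^2 = 2028.6917
V2 = sqrt(229193.4157) = 478.7415 m/s

478.7415 m/s


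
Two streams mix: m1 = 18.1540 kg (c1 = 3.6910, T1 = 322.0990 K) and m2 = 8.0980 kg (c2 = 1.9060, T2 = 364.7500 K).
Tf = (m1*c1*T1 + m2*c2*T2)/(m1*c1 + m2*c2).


num = 27212.5379
den = 82.4412
Tf = 330.0842 K

330.0842 K


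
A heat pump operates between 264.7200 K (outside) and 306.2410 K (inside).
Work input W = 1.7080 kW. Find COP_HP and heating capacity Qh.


COP = 306.2410 / 41.5210 = 7.3756
Qh = 7.3756 * 1.7080 = 12.5975 kW

COP = 7.3756, Qh = 12.5975 kW


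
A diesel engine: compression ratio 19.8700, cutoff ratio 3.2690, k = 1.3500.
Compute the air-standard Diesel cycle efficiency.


r^(k-1) = 2.8469
rc^k = 4.9483
eta = 0.5472 = 54.7230%

54.7230%


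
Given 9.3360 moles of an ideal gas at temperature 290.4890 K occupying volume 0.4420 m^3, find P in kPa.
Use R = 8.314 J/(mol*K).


P = nRT/V = 9.3360 * 8.314 * 290.4890 / 0.4420
= 22547.6121 / 0.4420 = 51012.6971 Pa = 51.0127 kPa

51.0127 kPa


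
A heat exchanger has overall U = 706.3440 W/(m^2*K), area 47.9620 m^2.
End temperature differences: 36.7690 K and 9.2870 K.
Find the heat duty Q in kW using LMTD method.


LMTD = 19.9718 K
Q = 706.3440 * 47.9620 * 19.9718 = 676598.4078 W = 676.5984 kW

676.5984 kW


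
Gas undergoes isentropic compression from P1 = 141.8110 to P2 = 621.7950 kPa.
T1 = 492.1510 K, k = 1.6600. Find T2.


(k-1)/k = 0.3976
(P2/P1)^exp = 1.7998
T2 = 492.1510 * 1.7998 = 885.7812 K

885.7812 K


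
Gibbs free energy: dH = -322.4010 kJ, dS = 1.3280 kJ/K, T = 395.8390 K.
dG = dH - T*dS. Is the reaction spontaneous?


T*dS = 395.8390 * 1.3280 = 525.6742 kJ
dG = -322.4010 - 525.6742 = -848.0752 kJ (spontaneous)

dG = -848.0752 kJ, spontaneous


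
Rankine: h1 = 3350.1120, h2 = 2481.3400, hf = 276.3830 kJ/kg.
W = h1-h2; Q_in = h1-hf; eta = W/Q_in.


W = 868.7720 kJ/kg
Q_in = 3073.7290 kJ/kg
eta = 0.2826 = 28.2644%

eta = 28.2644%


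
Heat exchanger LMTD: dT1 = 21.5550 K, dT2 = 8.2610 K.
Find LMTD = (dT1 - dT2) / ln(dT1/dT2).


dT1/dT2 = 2.6092
ln(dT1/dT2) = 0.9591
LMTD = 13.2940 / 0.9591 = 13.8615 K

13.8615 K


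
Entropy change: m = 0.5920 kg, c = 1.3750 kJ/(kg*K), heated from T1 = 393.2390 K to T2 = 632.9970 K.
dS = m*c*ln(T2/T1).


T2/T1 = 1.6097
ln(T2/T1) = 0.4760
dS = 0.5920 * 1.3750 * 0.4760 = 0.3875 kJ/K

0.3875 kJ/K


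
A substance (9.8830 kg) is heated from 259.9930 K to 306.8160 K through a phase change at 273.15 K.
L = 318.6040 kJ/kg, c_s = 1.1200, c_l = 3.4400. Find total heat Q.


Q1 (sensible, solid) = 9.8830 * 1.1200 * 13.1570 = 145.6343 kJ
Q2 (latent) = 9.8830 * 318.6040 = 3148.7633 kJ
Q3 (sensible, liquid) = 9.8830 * 3.4400 * 33.6660 = 1144.5605 kJ
Q_total = 4438.9581 kJ

4438.9581 kJ


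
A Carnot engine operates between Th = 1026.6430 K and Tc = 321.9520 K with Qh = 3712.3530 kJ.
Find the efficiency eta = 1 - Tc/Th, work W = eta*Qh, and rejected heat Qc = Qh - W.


eta = 1 - 321.9520/1026.6430 = 0.6864
W = 0.6864 * 3712.3530 = 2548.1708 kJ
Qc = 3712.3530 - 2548.1708 = 1164.1822 kJ

eta = 68.6403%, W = 2548.1708 kJ, Qc = 1164.1822 kJ


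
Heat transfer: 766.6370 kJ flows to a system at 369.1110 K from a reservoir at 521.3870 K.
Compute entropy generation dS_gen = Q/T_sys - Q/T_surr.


dS_sys = 766.6370/369.1110 = 2.0770 kJ/K
dS_surr = -766.6370/521.3870 = -1.4704 kJ/K
dS_gen = 2.0770 - 1.4704 = 0.6066 kJ/K (irreversible)

dS_gen = 0.6066 kJ/K, irreversible


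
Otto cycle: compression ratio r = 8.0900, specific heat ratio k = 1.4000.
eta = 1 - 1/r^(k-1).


r^(k-1) = 2.3077
eta = 1 - 1/2.3077 = 0.5667 = 56.6668%

56.6668%


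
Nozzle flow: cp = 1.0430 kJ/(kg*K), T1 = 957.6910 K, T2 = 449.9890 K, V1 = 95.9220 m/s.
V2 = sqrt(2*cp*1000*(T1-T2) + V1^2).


dT = 507.7020 K
2*cp*1000*dT = 1059066.3720
V1^2 = 9201.0301
V2 = sqrt(1068267.4021) = 1033.5702 m/s

1033.5702 m/s


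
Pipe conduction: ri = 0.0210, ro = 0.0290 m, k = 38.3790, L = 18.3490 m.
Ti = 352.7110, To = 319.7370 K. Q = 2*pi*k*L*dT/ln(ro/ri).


dT = 32.9740 K
ln(ro/ri) = 0.3228
Q = 2*pi*38.3790*18.3490*32.9740 / 0.3228 = 452022.2687 W

452022.2687 W


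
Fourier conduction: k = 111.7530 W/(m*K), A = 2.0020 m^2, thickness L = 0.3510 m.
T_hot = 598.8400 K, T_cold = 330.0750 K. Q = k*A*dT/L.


dT = 268.7650 K
Q = 111.7530 * 2.0020 * 268.7650 / 0.3510 = 171312.4236 W

171312.4236 W


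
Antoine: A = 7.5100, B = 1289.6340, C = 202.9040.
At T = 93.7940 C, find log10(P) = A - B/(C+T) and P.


C+T = 296.6980
B/(C+T) = 4.3466
log10(P) = 7.5100 - 4.3466 = 3.1634
P = 10^3.1634 = 1456.7270 mmHg

1456.7270 mmHg


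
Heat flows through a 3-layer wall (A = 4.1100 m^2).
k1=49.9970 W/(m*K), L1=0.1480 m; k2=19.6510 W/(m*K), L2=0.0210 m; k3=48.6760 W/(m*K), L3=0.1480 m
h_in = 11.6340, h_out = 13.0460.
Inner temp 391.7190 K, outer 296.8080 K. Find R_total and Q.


R_conv_in = 1/(11.6340*4.1100) = 0.0209
R_1 = 0.1480/(49.9970*4.1100) = 0.0007
R_2 = 0.0210/(19.6510*4.1100) = 0.0003
R_3 = 0.1480/(48.6760*4.1100) = 0.0007
R_conv_out = 1/(13.0460*4.1100) = 0.0187
R_total = 0.0413 K/W
Q = 94.9110 / 0.0413 = 2298.9926 W

R_total = 0.0413 K/W, Q = 2298.9926 W


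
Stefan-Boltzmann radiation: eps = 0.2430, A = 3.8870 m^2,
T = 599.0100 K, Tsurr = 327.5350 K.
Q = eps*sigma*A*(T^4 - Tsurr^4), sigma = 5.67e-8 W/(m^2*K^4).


T^4 = 1.2875e+11
Tsurr^4 = 1.1509e+10
Q = 0.2430 * 5.67e-8 * 3.8870 * 1.1724e+11 = 6278.7332 W

6278.7332 W


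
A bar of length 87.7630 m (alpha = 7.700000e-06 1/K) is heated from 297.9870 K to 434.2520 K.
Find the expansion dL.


dT = 136.2650 K
dL = 7.700000e-06 * 87.7630 * 136.2650 = 0.092084 m
L_final = 87.855084 m

dL = 0.092084 m


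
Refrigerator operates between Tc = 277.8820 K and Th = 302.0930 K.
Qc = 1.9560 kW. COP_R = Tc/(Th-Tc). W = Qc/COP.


COP = 277.8820 / 24.2110 = 11.4775
W = 1.9560 / 11.4775 = 0.1704 kW

COP = 11.4775, W = 0.1704 kW


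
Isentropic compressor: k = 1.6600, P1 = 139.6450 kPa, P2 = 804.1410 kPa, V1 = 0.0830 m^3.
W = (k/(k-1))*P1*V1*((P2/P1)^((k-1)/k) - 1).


(k-1)/k = 0.3976
(P2/P1)^exp = 2.0058
W = 2.5152 * 139.6450 * 0.0830 * (2.0058 - 1) = 29.3214 kJ

29.3214 kJ


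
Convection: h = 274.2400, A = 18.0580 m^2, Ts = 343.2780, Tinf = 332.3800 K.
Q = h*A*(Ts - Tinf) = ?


dT = 10.8980 K
Q = 274.2400 * 18.0580 * 10.8980 = 53969.3581 W

53969.3581 W


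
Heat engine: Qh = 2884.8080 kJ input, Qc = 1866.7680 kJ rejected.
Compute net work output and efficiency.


W = 2884.8080 - 1866.7680 = 1018.0400 kJ
eta = 1018.0400 / 2884.8080 = 0.3529 = 35.2897%

W = 1018.0400 kJ, eta = 35.2897%


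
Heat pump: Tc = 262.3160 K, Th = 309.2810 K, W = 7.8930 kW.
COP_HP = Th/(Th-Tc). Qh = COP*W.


COP = 309.2810 / 46.9650 = 6.5854
Qh = 6.5854 * 7.8930 = 51.9782 kW

COP = 6.5854, Qh = 51.9782 kW


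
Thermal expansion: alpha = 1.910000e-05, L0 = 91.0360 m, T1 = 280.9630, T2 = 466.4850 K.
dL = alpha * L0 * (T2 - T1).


dT = 185.5220 K
dL = 1.910000e-05 * 91.0360 * 185.5220 = 0.322583 m
L_final = 91.358583 m

dL = 0.322583 m


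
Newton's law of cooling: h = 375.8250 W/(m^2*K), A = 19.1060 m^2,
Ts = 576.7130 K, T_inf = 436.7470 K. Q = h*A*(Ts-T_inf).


dT = 139.9660 K
Q = 375.8250 * 19.1060 * 139.9660 = 1005027.6056 W

1005027.6056 W


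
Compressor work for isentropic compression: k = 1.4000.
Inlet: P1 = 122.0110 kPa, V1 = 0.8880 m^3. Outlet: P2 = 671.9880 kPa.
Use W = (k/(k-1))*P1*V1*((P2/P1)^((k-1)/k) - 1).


(k-1)/k = 0.2857
(P2/P1)^exp = 1.6282
W = 3.5000 * 122.0110 * 0.8880 * (1.6282 - 1) = 238.2139 kJ

238.2139 kJ


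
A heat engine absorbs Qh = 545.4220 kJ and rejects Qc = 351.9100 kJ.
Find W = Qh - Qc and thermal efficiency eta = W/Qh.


W = 545.4220 - 351.9100 = 193.5120 kJ
eta = 193.5120 / 545.4220 = 0.3548 = 35.4793%

W = 193.5120 kJ, eta = 35.4793%


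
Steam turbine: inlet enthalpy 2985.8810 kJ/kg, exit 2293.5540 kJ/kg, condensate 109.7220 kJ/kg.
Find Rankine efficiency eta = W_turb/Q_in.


W = 692.3270 kJ/kg
Q_in = 2876.1590 kJ/kg
eta = 0.2407 = 24.0712%

eta = 24.0712%


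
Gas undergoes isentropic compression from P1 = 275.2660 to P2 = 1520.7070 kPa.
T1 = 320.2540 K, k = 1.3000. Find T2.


(k-1)/k = 0.2308
(P2/P1)^exp = 1.4835
T2 = 320.2540 * 1.4835 = 475.1087 K

475.1087 K


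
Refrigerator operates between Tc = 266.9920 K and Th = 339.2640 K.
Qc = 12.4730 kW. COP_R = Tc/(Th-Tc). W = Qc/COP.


COP = 266.9920 / 72.2720 = 3.6943
W = 12.4730 / 3.6943 = 3.3763 kW

COP = 3.6943, W = 3.3763 kW


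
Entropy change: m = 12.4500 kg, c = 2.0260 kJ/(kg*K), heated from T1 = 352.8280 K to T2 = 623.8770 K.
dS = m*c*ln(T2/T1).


T2/T1 = 1.7682
ln(T2/T1) = 0.5700
dS = 12.4500 * 2.0260 * 0.5700 = 14.3768 kJ/K

14.3768 kJ/K


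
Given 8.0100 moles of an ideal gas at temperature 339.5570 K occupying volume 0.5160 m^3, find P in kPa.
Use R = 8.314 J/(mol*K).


P = nRT/V = 8.0100 * 8.314 * 339.5570 / 0.5160
= 22612.8460 / 0.5160 = 43823.3449 Pa = 43.8233 kPa

43.8233 kPa


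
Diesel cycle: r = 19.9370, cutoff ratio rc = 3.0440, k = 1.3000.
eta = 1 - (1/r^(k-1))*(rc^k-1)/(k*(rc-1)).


r^(k-1) = 2.4541
rc^k = 4.2509
eta = 0.5015 = 50.1486%

50.1486%


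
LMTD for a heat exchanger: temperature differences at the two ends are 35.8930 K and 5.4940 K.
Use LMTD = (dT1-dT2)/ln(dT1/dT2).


dT1/dT2 = 6.5331
ln(dT1/dT2) = 1.8769
LMTD = 30.3990 / 1.8769 = 16.1965 K

16.1965 K


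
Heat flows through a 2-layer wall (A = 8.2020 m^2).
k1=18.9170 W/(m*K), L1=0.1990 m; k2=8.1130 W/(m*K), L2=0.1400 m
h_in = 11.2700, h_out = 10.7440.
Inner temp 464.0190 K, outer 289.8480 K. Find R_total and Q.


R_conv_in = 1/(11.2700*8.2020) = 0.0108
R_1 = 0.1990/(18.9170*8.2020) = 0.0013
R_2 = 0.1400/(8.1130*8.2020) = 0.0021
R_conv_out = 1/(10.7440*8.2020) = 0.0113
R_total = 0.0256 K/W
Q = 174.1710 / 0.0256 = 6816.1812 W

R_total = 0.0256 K/W, Q = 6816.1812 W


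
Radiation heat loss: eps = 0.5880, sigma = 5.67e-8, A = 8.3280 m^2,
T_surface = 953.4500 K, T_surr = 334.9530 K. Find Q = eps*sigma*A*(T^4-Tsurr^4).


T^4 = 8.2640e+11
Tsurr^4 = 1.2587e+10
Q = 0.5880 * 5.67e-8 * 8.3280 * 8.1382e+11 = 225957.5852 W

225957.5852 W


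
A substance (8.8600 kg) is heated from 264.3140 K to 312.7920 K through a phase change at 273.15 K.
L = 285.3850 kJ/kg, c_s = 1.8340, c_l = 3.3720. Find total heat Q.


Q1 (sensible, solid) = 8.8600 * 1.8340 * 8.8360 = 143.5783 kJ
Q2 (latent) = 8.8600 * 285.3850 = 2528.5111 kJ
Q3 (sensible, liquid) = 8.8600 * 3.3720 * 39.6420 = 1184.3412 kJ
Q_total = 3856.4306 kJ

3856.4306 kJ


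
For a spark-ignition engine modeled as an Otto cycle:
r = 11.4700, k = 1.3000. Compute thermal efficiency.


r^(k-1) = 2.0791
eta = 1 - 1/2.0791 = 0.5190 = 51.9016%

51.9016%


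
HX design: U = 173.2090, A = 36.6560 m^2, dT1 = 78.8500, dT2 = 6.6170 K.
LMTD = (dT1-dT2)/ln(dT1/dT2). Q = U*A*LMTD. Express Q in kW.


LMTD = 29.1508 K
Q = 173.2090 * 36.6560 * 29.1508 = 185082.9821 W = 185.0830 kW

185.0830 kW


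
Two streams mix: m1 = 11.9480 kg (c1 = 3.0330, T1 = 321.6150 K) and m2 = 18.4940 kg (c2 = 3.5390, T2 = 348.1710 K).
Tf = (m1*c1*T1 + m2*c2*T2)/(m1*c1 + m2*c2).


num = 34442.6603
den = 101.6885
Tf = 338.7074 K

338.7074 K


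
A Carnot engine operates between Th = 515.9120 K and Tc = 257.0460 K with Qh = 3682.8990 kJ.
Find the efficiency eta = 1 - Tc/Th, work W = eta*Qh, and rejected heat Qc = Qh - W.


eta = 1 - 257.0460/515.9120 = 0.5018
W = 0.5018 * 3682.8990 = 1847.9456 kJ
Qc = 3682.8990 - 1847.9456 = 1834.9534 kJ

eta = 50.1764%, W = 1847.9456 kJ, Qc = 1834.9534 kJ


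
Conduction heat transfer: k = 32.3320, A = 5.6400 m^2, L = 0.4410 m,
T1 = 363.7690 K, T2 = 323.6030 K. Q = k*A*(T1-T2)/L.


dT = 40.1660 K
Q = 32.3320 * 5.6400 * 40.1660 / 0.4410 = 16608.5481 W

16608.5481 W


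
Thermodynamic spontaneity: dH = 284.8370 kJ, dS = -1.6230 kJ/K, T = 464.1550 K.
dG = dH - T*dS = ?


T*dS = 464.1550 * -1.6230 = -753.3236 kJ
dG = 284.8370 + 753.3236 = 1038.1606 kJ (non-spontaneous)

dG = 1038.1606 kJ, non-spontaneous


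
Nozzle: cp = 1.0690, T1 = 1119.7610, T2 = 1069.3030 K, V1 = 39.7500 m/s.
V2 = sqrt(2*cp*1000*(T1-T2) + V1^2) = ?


dT = 50.4580 K
2*cp*1000*dT = 107879.2040
V1^2 = 1580.0625
V2 = sqrt(109459.2665) = 330.8463 m/s

330.8463 m/s


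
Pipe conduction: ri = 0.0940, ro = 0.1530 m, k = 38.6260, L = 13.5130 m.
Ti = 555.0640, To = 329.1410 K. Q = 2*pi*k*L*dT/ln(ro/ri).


dT = 225.9230 K
ln(ro/ri) = 0.4871
Q = 2*pi*38.6260*13.5130*225.9230 / 0.4871 = 1520951.0508 W

1520951.0508 W


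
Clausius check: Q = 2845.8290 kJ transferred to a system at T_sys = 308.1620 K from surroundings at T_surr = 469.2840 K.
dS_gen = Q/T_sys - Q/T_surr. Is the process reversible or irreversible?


dS_sys = 2845.8290/308.1620 = 9.2348 kJ/K
dS_surr = -2845.8290/469.2840 = -6.0642 kJ/K
dS_gen = 9.2348 - 6.0642 = 3.1707 kJ/K (irreversible)

dS_gen = 3.1707 kJ/K, irreversible


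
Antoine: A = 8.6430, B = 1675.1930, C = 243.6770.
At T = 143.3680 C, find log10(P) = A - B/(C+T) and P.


C+T = 387.0450
B/(C+T) = 4.3282
log10(P) = 8.6430 - 4.3282 = 4.3148
P = 10^4.3148 = 20646.1554 mmHg

20646.1554 mmHg


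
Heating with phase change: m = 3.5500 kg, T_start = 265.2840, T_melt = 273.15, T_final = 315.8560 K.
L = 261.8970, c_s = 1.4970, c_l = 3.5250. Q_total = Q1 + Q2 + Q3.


Q1 (sensible, solid) = 3.5500 * 1.4970 * 7.8660 = 41.8027 kJ
Q2 (latent) = 3.5500 * 261.8970 = 929.7343 kJ
Q3 (sensible, liquid) = 3.5500 * 3.5250 * 42.7060 = 534.4122 kJ
Q_total = 1505.9492 kJ

1505.9492 kJ


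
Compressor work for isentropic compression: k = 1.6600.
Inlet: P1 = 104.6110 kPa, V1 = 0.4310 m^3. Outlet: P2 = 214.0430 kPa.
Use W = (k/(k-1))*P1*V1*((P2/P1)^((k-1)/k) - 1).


(k-1)/k = 0.3976
(P2/P1)^exp = 1.3293
W = 2.5152 * 104.6110 * 0.4310 * (1.3293 - 1) = 37.3422 kJ

37.3422 kJ


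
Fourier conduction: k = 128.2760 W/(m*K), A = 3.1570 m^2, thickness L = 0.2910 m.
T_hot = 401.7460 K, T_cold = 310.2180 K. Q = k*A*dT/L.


dT = 91.5280 K
Q = 128.2760 * 3.1570 * 91.5280 / 0.2910 = 127374.0549 W

127374.0549 W


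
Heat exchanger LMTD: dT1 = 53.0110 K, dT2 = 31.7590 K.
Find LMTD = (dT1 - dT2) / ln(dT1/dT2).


dT1/dT2 = 1.6692
ln(dT1/dT2) = 0.5123
LMTD = 21.2520 / 0.5123 = 41.4816 K

41.4816 K


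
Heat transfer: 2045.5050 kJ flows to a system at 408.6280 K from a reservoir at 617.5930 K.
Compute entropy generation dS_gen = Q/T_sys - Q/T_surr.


dS_sys = 2045.5050/408.6280 = 5.0058 kJ/K
dS_surr = -2045.5050/617.5930 = -3.3121 kJ/K
dS_gen = 5.0058 - 3.3121 = 1.6937 kJ/K (irreversible)

dS_gen = 1.6937 kJ/K, irreversible


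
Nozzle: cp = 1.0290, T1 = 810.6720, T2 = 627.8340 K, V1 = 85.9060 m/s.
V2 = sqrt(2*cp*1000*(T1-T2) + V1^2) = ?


dT = 182.8380 K
2*cp*1000*dT = 376280.6040
V1^2 = 7379.8408
V2 = sqrt(383660.4448) = 619.4033 m/s

619.4033 m/s


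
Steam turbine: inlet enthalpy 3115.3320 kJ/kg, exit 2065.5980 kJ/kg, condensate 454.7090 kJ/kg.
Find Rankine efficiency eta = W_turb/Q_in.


W = 1049.7340 kJ/kg
Q_in = 2660.6230 kJ/kg
eta = 0.3945 = 39.4544%

eta = 39.4544%


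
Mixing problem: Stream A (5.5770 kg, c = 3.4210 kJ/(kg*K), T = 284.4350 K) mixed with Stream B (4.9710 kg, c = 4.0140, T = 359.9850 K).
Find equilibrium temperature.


num = 12609.7063
den = 39.0325
Tf = 323.0565 K

323.0565 K


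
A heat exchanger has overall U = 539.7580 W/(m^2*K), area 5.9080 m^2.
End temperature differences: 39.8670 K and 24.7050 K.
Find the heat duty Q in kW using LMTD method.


LMTD = 31.6837 K
Q = 539.7580 * 5.9080 * 31.6837 = 101035.7016 W = 101.0357 kW

101.0357 kW


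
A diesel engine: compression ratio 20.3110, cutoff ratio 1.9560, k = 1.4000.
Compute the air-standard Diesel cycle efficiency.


r^(k-1) = 3.3350
rc^k = 2.5581
eta = 0.6509 = 65.0928%

65.0928%


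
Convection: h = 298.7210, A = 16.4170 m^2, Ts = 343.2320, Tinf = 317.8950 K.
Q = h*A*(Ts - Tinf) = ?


dT = 25.3370 K
Q = 298.7210 * 16.4170 * 25.3370 = 124255.2490 W

124255.2490 W


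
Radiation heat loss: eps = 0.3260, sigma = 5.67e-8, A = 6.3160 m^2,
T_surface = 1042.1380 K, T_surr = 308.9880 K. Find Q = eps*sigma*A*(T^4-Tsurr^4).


T^4 = 1.1795e+12
Tsurr^4 = 9.1152e+09
Q = 0.3260 * 5.67e-8 * 6.3160 * 1.1704e+12 = 136638.9316 W

136638.9316 W


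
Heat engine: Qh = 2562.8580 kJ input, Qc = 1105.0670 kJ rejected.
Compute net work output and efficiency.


W = 2562.8580 - 1105.0670 = 1457.7910 kJ
eta = 1457.7910 / 2562.8580 = 0.5688 = 56.8815%

W = 1457.7910 kJ, eta = 56.8815%


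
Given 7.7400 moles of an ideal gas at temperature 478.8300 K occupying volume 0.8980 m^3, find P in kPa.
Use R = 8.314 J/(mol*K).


P = nRT/V = 7.7400 * 8.314 * 478.8300 / 0.8980
= 30812.8829 / 0.8980 = 34312.7872 Pa = 34.3128 kPa

34.3128 kPa


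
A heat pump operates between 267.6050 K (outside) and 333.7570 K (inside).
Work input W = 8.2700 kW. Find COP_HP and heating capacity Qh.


COP = 333.7570 / 66.1520 = 5.0453
Qh = 5.0453 * 8.2700 = 41.7247 kW

COP = 5.0453, Qh = 41.7247 kW


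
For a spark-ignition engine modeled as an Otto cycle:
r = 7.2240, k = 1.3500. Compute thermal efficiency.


r^(k-1) = 1.9979
eta = 1 - 1/1.9979 = 0.4995 = 49.9473%

49.9473%


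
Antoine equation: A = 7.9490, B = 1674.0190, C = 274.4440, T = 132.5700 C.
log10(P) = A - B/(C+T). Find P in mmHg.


C+T = 407.0140
B/(C+T) = 4.1129
log10(P) = 7.9490 - 4.1129 = 3.8361
P = 10^3.8361 = 6856.0295 mmHg

6856.0295 mmHg


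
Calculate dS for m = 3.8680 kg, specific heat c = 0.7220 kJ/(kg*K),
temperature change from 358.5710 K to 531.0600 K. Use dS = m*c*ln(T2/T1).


T2/T1 = 1.4810
ln(T2/T1) = 0.3927
dS = 3.8680 * 0.7220 * 0.3927 = 1.0968 kJ/K

1.0968 kJ/K


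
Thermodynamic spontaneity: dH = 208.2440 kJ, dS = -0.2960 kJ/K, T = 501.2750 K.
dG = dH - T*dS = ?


T*dS = 501.2750 * -0.2960 = -148.3774 kJ
dG = 208.2440 + 148.3774 = 356.6214 kJ (non-spontaneous)

dG = 356.6214 kJ, non-spontaneous


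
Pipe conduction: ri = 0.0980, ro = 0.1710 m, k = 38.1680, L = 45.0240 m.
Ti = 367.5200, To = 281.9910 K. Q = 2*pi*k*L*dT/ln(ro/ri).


dT = 85.5290 K
ln(ro/ri) = 0.5567
Q = 2*pi*38.1680*45.0240*85.5290 / 0.5567 = 1658893.7864 W

1658893.7864 W


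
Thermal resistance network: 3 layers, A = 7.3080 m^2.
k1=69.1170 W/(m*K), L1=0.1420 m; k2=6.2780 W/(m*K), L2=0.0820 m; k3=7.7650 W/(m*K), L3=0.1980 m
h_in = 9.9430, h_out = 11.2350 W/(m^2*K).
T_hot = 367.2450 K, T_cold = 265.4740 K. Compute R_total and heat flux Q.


R_conv_in = 1/(9.9430*7.3080) = 0.0138
R_1 = 0.1420/(69.1170*7.3080) = 0.0003
R_2 = 0.0820/(6.2780*7.3080) = 0.0018
R_3 = 0.1980/(7.7650*7.3080) = 0.0035
R_conv_out = 1/(11.2350*7.3080) = 0.0122
R_total = 0.0315 K/W
Q = 101.7710 / 0.0315 = 3230.9119 W

R_total = 0.0315 K/W, Q = 3230.9119 W


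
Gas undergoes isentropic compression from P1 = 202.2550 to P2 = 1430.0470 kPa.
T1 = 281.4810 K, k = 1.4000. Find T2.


(k-1)/k = 0.2857
(P2/P1)^exp = 1.7486
T2 = 281.4810 * 1.7486 = 492.2088 K

492.2088 K


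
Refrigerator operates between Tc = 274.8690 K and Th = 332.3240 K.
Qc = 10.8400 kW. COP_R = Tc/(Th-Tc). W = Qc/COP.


COP = 274.8690 / 57.4550 = 4.7841
W = 10.8400 / 4.7841 = 2.2659 kW

COP = 4.7841, W = 2.2659 kW


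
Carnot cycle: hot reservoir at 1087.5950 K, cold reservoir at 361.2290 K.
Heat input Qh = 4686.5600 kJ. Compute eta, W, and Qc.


eta = 1 - 361.2290/1087.5950 = 0.6679
W = 0.6679 * 4686.5600 = 3129.9867 kJ
Qc = 4686.5600 - 3129.9867 = 1556.5733 kJ

eta = 66.7864%, W = 3129.9867 kJ, Qc = 1556.5733 kJ


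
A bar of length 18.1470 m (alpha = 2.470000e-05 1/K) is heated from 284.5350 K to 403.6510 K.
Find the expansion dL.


dT = 119.1160 K
dL = 2.470000e-05 * 18.1470 * 119.1160 = 0.053391 m
L_final = 18.200391 m

dL = 0.053391 m


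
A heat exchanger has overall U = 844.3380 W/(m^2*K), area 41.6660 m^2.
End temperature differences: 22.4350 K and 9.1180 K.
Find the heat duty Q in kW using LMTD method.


LMTD = 14.7906 K
Q = 844.3380 * 41.6660 * 14.7906 = 520334.5704 W = 520.3346 kW

520.3346 kW


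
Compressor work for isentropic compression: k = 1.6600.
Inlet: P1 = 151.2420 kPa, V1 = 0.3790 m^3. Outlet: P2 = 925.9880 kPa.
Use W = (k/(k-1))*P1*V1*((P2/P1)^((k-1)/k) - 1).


(k-1)/k = 0.3976
(P2/P1)^exp = 2.0553
W = 2.5152 * 151.2420 * 0.3790 * (2.0553 - 1) = 152.1441 kJ

152.1441 kJ


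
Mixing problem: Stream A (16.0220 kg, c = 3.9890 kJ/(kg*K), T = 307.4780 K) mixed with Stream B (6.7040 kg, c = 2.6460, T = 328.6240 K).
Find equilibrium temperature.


num = 25480.8497
den = 81.6505
Tf = 312.0720 K

312.0720 K


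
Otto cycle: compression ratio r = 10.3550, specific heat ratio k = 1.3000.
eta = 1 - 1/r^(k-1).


r^(k-1) = 2.0163
eta = 1 - 1/2.0163 = 0.5040 = 50.4031%

50.4031%


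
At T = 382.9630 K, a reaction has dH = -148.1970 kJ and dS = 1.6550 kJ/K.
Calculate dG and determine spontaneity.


T*dS = 382.9630 * 1.6550 = 633.8038 kJ
dG = -148.1970 - 633.8038 = -782.0008 kJ (spontaneous)

dG = -782.0008 kJ, spontaneous


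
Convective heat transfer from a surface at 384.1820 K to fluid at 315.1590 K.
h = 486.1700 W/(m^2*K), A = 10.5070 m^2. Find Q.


dT = 69.0230 K
Q = 486.1700 * 10.5070 * 69.0230 = 352582.4734 W

352582.4734 W


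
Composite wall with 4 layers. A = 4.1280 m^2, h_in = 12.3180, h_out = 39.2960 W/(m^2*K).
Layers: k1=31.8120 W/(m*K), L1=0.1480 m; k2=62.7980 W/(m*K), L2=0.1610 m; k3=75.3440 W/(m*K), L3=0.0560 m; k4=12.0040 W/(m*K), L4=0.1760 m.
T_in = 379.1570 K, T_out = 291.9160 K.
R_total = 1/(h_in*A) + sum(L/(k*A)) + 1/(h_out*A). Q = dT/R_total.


R_conv_in = 1/(12.3180*4.1280) = 0.0197
R_1 = 0.1480/(31.8120*4.1280) = 0.0011
R_2 = 0.1610/(62.7980*4.1280) = 0.0006
R_3 = 0.0560/(75.3440*4.1280) = 0.0002
R_4 = 0.1760/(12.0040*4.1280) = 0.0036
R_conv_out = 1/(39.2960*4.1280) = 0.0062
R_total = 0.0313 K/W
Q = 87.2410 / 0.0313 = 2786.2898 W

R_total = 0.0313 K/W, Q = 2786.2898 W


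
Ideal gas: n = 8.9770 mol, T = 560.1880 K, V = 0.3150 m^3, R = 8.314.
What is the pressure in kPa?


P = nRT/V = 8.9770 * 8.314 * 560.1880 / 0.3150
= 41809.5070 / 0.3150 = 132728.5937 Pa = 132.7286 kPa

132.7286 kPa


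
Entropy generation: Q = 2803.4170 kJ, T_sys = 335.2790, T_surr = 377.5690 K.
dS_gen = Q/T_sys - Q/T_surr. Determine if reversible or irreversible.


dS_sys = 2803.4170/335.2790 = 8.3614 kJ/K
dS_surr = -2803.4170/377.5690 = -7.4249 kJ/K
dS_gen = 8.3614 - 7.4249 = 0.9365 kJ/K (irreversible)

dS_gen = 0.9365 kJ/K, irreversible


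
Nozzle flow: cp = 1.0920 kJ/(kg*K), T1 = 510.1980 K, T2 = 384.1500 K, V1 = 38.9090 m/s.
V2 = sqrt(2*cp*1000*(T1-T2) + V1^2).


dT = 126.0480 K
2*cp*1000*dT = 275288.8320
V1^2 = 1513.9103
V2 = sqrt(276802.7423) = 526.1205 m/s

526.1205 m/s


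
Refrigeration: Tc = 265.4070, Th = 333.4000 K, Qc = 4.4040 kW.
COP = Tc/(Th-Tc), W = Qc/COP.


COP = 265.4070 / 67.9930 = 3.9034
W = 4.4040 / 3.9034 = 1.1282 kW

COP = 3.9034, W = 1.1282 kW


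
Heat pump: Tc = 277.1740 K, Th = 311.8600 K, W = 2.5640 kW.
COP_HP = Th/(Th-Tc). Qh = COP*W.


COP = 311.8600 / 34.6860 = 8.9909
Qh = 8.9909 * 2.5640 = 23.0528 kW

COP = 8.9909, Qh = 23.0528 kW


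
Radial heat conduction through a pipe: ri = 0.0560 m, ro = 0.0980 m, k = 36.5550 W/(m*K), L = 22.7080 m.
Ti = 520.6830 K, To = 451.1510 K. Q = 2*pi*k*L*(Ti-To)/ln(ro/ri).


dT = 69.5320 K
ln(ro/ri) = 0.5596
Q = 2*pi*36.5550*22.7080*69.5320 / 0.5596 = 648037.7497 W

648037.7497 W


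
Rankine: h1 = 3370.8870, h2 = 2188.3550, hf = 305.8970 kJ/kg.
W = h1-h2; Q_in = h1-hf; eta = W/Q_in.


W = 1182.5320 kJ/kg
Q_in = 3064.9900 kJ/kg
eta = 0.3858 = 38.5819%

eta = 38.5819%


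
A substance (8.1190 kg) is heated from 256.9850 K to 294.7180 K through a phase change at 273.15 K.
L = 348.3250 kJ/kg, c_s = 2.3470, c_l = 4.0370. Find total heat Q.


Q1 (sensible, solid) = 8.1190 * 2.3470 * 16.1650 = 308.0288 kJ
Q2 (latent) = 8.1190 * 348.3250 = 2828.0507 kJ
Q3 (sensible, liquid) = 8.1190 * 4.0370 * 21.5680 = 706.9215 kJ
Q_total = 3843.0009 kJ

3843.0009 kJ


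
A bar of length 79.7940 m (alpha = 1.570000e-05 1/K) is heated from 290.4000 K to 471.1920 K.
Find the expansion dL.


dT = 180.7920 K
dL = 1.570000e-05 * 79.7940 * 180.7920 = 0.226490 m
L_final = 80.020490 m

dL = 0.226490 m


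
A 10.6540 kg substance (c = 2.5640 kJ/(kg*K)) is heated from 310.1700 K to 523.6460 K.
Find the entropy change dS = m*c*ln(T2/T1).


T2/T1 = 1.6883
ln(T2/T1) = 0.5237
dS = 10.6540 * 2.5640 * 0.5237 = 14.3057 kJ/K

14.3057 kJ/K


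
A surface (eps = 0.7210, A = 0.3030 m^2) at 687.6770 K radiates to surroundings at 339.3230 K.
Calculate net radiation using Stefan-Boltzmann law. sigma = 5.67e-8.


T^4 = 2.2363e+11
Tsurr^4 = 1.3257e+10
Q = 0.7210 * 5.67e-8 * 0.3030 * 2.1038e+11 = 2605.9068 W

2605.9068 W


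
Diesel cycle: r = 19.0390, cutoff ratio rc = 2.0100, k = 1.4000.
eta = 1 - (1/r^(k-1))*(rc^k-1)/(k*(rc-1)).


r^(k-1) = 3.2498
rc^k = 2.6575
eta = 0.6393 = 63.9298%

63.9298%


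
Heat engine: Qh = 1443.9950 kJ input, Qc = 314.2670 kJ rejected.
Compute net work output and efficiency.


W = 1443.9950 - 314.2670 = 1129.7280 kJ
eta = 1129.7280 / 1443.9950 = 0.7824 = 78.2363%

W = 1129.7280 kJ, eta = 78.2363%


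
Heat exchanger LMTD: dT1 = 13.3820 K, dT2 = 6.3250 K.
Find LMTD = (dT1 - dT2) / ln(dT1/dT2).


dT1/dT2 = 2.1157
ln(dT1/dT2) = 0.7494
LMTD = 7.0570 / 0.7494 = 9.4169 K

9.4169 K


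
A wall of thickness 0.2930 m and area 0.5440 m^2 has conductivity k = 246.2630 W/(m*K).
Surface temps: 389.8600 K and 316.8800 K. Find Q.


dT = 72.9800 K
Q = 246.2630 * 0.5440 * 72.9800 / 0.2930 = 33368.3171 W

33368.3171 W


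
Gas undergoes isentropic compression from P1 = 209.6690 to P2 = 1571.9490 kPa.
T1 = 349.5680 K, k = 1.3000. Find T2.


(k-1)/k = 0.2308
(P2/P1)^exp = 1.5918
T2 = 349.5680 * 1.5918 = 556.4583 K

556.4583 K


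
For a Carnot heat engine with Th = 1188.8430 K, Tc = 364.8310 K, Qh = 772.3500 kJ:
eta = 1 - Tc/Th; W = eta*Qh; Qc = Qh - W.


eta = 1 - 364.8310/1188.8430 = 0.6931
W = 0.6931 * 772.3500 = 535.3320 kJ
Qc = 772.3500 - 535.3320 = 237.0180 kJ

eta = 69.3121%, W = 535.3320 kJ, Qc = 237.0180 kJ


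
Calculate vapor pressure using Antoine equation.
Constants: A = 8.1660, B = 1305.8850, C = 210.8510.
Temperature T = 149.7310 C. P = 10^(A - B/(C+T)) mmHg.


C+T = 360.5820
B/(C+T) = 3.6216
log10(P) = 8.1660 - 3.6216 = 4.5444
P = 10^4.5444 = 35026.4878 mmHg

35026.4878 mmHg


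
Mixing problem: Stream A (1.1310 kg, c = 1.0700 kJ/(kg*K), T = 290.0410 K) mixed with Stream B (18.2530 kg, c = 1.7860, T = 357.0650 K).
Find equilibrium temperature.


num = 11991.2672
den = 33.8100
Tf = 354.6660 K

354.6660 K


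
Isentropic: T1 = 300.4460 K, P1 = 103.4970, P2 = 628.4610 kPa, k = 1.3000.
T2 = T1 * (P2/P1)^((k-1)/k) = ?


(k-1)/k = 0.2308
(P2/P1)^exp = 1.5163
T2 = 300.4460 * 1.5163 = 455.5538 K

455.5538 K


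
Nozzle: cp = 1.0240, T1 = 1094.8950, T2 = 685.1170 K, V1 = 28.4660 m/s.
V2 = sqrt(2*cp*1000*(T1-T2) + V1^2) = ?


dT = 409.7780 K
2*cp*1000*dT = 839225.3440
V1^2 = 810.3132
V2 = sqrt(840035.6572) = 916.5346 m/s

916.5346 m/s


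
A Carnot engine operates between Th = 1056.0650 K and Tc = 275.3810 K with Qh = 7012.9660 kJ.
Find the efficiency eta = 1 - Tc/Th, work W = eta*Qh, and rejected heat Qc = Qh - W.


eta = 1 - 275.3810/1056.0650 = 0.7392
W = 0.7392 * 7012.9660 = 5184.2551 kJ
Qc = 7012.9660 - 5184.2551 = 1828.7109 kJ

eta = 73.9239%, W = 5184.2551 kJ, Qc = 1828.7109 kJ


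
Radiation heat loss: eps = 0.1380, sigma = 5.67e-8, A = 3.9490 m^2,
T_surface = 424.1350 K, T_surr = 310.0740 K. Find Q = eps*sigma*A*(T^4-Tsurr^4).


T^4 = 3.2361e+10
Tsurr^4 = 9.2440e+09
Q = 0.1380 * 5.67e-8 * 3.9490 * 2.3117e+10 = 714.2866 W

714.2866 W


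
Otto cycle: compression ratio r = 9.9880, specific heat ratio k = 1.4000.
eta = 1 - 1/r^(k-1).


r^(k-1) = 2.5107
eta = 1 - 1/2.5107 = 0.6017 = 60.1702%

60.1702%


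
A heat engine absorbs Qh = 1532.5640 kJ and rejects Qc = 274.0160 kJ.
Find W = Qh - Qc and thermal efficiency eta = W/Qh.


W = 1532.5640 - 274.0160 = 1258.5480 kJ
eta = 1258.5480 / 1532.5640 = 0.8212 = 82.1204%

W = 1258.5480 kJ, eta = 82.1204%


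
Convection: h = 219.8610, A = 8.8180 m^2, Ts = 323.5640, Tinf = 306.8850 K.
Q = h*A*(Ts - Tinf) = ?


dT = 16.6790 K
Q = 219.8610 * 8.8180 * 16.6790 = 32336.1494 W

32336.1494 W


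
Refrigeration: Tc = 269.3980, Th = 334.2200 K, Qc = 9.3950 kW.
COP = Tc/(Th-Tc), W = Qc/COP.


COP = 269.3980 / 64.8220 = 4.1560
W = 9.3950 / 4.1560 = 2.2606 kW

COP = 4.1560, W = 2.2606 kW


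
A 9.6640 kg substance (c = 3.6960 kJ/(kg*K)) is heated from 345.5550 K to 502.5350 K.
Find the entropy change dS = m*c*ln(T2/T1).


T2/T1 = 1.4543
ln(T2/T1) = 0.3745
dS = 9.6640 * 3.6960 * 0.3745 = 13.3769 kJ/K

13.3769 kJ/K


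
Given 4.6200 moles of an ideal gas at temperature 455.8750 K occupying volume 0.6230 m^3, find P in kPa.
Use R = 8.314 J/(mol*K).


P = nRT/V = 4.6200 * 8.314 * 455.8750 / 0.6230
= 17510.4687 / 0.6230 = 28106.6914 Pa = 28.1067 kPa

28.1067 kPa


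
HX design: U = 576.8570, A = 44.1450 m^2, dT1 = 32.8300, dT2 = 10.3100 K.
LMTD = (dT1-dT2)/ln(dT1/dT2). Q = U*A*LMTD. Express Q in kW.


LMTD = 19.4435 K
Q = 576.8570 * 44.1450 * 19.4435 = 495135.2569 W = 495.1353 kW

495.1353 kW


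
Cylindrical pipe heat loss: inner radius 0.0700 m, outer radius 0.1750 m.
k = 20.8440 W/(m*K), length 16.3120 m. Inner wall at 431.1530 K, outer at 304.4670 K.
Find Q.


dT = 126.6860 K
ln(ro/ri) = 0.9163
Q = 2*pi*20.8440*16.3120*126.6860 / 0.9163 = 295368.0227 W

295368.0227 W


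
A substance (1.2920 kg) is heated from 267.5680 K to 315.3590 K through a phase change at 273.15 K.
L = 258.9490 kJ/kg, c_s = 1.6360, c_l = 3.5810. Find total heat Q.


Q1 (sensible, solid) = 1.2920 * 1.6360 * 5.5820 = 11.7987 kJ
Q2 (latent) = 1.2920 * 258.9490 = 334.5621 kJ
Q3 (sensible, liquid) = 1.2920 * 3.5810 * 42.2090 = 195.2864 kJ
Q_total = 541.6472 kJ

541.6472 kJ


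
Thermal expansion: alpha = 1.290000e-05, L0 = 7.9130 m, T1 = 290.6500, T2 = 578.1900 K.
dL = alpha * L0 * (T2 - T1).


dT = 287.5400 K
dL = 1.290000e-05 * 7.9130 * 287.5400 = 0.029351 m
L_final = 7.942351 m

dL = 0.029351 m


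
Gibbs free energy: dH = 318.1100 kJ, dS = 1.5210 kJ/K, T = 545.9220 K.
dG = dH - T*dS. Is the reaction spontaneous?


T*dS = 545.9220 * 1.5210 = 830.3474 kJ
dG = 318.1100 - 830.3474 = -512.2374 kJ (spontaneous)

dG = -512.2374 kJ, spontaneous


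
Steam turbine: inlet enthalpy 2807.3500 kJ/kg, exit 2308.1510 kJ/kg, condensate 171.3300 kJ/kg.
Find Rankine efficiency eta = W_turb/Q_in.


W = 499.1990 kJ/kg
Q_in = 2636.0200 kJ/kg
eta = 0.1894 = 18.9376%

eta = 18.9376%


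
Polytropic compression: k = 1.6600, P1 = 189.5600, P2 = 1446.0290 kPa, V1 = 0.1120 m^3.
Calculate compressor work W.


(k-1)/k = 0.3976
(P2/P1)^exp = 2.2431
W = 2.5152 * 189.5600 * 0.1120 * (2.2431 - 1) = 66.3789 kJ

66.3789 kJ


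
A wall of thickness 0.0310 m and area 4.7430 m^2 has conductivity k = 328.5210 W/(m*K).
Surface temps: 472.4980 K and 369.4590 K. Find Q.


dT = 103.0390 K
Q = 328.5210 * 4.7430 * 103.0390 / 0.0310 = 5179122.7238 W

5179122.7238 W


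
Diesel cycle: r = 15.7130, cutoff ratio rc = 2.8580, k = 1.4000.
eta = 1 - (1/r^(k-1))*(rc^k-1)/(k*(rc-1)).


r^(k-1) = 3.0096
rc^k = 4.3500
eta = 0.5721 = 57.2078%

57.2078%


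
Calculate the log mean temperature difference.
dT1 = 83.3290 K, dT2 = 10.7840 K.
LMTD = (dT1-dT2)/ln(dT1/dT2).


dT1/dT2 = 7.7271
ln(dT1/dT2) = 2.0447
LMTD = 72.5450 / 2.0447 = 35.4790 K

35.4790 K


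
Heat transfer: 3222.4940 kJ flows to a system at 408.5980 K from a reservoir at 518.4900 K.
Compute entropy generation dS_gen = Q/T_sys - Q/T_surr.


dS_sys = 3222.4940/408.5980 = 7.8867 kJ/K
dS_surr = -3222.4940/518.4900 = -6.2152 kJ/K
dS_gen = 7.8867 - 6.2152 = 1.6716 kJ/K (irreversible)

dS_gen = 1.6716 kJ/K, irreversible


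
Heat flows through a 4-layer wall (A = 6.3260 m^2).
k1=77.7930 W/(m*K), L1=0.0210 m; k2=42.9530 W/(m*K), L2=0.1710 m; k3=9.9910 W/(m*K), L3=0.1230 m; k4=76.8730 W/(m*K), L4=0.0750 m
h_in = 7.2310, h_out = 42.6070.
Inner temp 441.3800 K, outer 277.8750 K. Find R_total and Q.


R_conv_in = 1/(7.2310*6.3260) = 0.0219
R_1 = 0.0210/(77.7930*6.3260) = 4.2673e-05
R_2 = 0.1710/(42.9530*6.3260) = 0.0006
R_3 = 0.1230/(9.9910*6.3260) = 0.0019
R_4 = 0.0750/(76.8730*6.3260) = 0.0002
R_conv_out = 1/(42.6070*6.3260) = 0.0037
R_total = 0.0283 K/W
Q = 163.5050 / 0.0283 = 5768.6768 W

R_total = 0.0283 K/W, Q = 5768.6768 W


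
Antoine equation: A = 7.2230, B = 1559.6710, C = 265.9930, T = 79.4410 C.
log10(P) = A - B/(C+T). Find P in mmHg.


C+T = 345.4340
B/(C+T) = 4.5151
log10(P) = 7.2230 - 4.5151 = 2.7079
P = 10^2.7079 = 510.3808 mmHg

510.3808 mmHg


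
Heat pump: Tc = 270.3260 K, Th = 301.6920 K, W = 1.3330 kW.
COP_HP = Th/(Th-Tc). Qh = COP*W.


COP = 301.6920 / 31.3660 = 9.6184
Qh = 9.6184 * 1.3330 = 12.8214 kW

COP = 9.6184, Qh = 12.8214 kW


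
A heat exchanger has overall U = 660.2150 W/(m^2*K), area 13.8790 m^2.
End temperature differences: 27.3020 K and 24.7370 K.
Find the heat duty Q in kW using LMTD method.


LMTD = 25.9984 K
Q = 660.2150 * 13.8790 * 25.9984 = 238226.6989 W = 238.2267 kW

238.2267 kW


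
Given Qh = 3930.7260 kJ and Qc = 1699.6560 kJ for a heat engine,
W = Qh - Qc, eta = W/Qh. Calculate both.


W = 3930.7260 - 1699.6560 = 2231.0700 kJ
eta = 2231.0700 / 3930.7260 = 0.5676 = 56.7597%

W = 2231.0700 kJ, eta = 56.7597%


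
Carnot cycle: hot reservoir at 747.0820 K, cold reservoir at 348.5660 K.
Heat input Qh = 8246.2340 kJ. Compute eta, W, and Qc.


eta = 1 - 348.5660/747.0820 = 0.5334
W = 0.5334 * 8246.2340 = 4398.7891 kJ
Qc = 8246.2340 - 4398.7891 = 3847.4449 kJ

eta = 53.3430%, W = 4398.7891 kJ, Qc = 3847.4449 kJ


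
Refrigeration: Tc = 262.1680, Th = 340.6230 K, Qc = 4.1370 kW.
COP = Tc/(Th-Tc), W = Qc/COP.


COP = 262.1680 / 78.4550 = 3.3416
W = 4.1370 / 3.3416 = 1.2380 kW

COP = 3.3416, W = 1.2380 kW


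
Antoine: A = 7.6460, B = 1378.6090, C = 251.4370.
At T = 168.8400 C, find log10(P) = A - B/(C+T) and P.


C+T = 420.2770
B/(C+T) = 3.2802
log10(P) = 7.6460 - 3.2802 = 4.3658
P = 10^4.3658 = 23214.5898 mmHg

23214.5898 mmHg


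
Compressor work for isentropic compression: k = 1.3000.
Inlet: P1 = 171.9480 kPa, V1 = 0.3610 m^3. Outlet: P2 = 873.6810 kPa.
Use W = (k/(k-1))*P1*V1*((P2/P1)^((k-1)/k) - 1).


(k-1)/k = 0.2308
(P2/P1)^exp = 1.4552
W = 4.3333 * 171.9480 * 0.3610 * (1.4552 - 1) = 122.4327 kJ

122.4327 kJ


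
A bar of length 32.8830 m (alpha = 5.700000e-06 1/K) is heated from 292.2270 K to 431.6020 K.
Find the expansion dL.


dT = 139.3750 K
dL = 5.700000e-06 * 32.8830 * 139.3750 = 0.026123 m
L_final = 32.909123 m

dL = 0.026123 m
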